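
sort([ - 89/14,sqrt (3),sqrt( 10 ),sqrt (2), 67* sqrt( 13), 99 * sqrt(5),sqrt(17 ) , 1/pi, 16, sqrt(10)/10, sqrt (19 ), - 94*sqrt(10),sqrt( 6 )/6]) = [ - 94*sqrt( 10), - 89/14,sqrt(10) /10, 1/pi, sqrt (6 )/6, sqrt(2),sqrt(3),sqrt(10), sqrt(17 ), sqrt(19), 16, 99 * sqrt( 5 ), 67  *sqrt (13)]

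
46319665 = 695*66647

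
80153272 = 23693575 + 56459697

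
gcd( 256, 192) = 64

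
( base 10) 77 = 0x4D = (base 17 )49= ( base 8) 115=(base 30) 2h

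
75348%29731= 15886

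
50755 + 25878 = 76633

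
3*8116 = 24348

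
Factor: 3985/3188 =5/4 = 2^( - 2)*5^1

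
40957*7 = 286699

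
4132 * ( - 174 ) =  - 718968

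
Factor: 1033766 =2^1 * 516883^1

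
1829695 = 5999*305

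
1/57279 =1/57279 = 0.00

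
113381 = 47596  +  65785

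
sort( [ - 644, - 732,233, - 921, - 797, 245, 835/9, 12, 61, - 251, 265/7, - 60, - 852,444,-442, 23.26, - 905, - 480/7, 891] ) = [ - 921 , - 905, - 852,-797, - 732 , - 644, - 442, - 251, - 480/7, - 60, 12,23.26,265/7, 61, 835/9, 233, 245,444, 891 ]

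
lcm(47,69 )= 3243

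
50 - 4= 46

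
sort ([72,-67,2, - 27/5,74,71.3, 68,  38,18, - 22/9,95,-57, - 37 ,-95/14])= [ - 67, - 57 ,- 37,-95/14, - 27/5, - 22/9,  2 , 18,38, 68,71.3 , 72  ,  74, 95]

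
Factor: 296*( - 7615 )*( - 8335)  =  18787423400 = 2^3 * 5^2*37^1 * 1523^1 * 1667^1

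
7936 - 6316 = 1620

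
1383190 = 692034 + 691156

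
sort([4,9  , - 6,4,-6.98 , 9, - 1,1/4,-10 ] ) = [- 10, - 6.98, - 6, - 1, 1/4  ,  4, 4, 9,9 ]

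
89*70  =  6230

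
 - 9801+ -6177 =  - 15978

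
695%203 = 86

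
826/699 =1 + 127/699 = 1.18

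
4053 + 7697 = 11750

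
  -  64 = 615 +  - 679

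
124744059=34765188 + 89978871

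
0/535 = 0=0.00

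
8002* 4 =32008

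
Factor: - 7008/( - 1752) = 4 = 2^2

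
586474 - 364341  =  222133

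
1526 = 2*763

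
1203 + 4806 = 6009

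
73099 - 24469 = 48630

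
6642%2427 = 1788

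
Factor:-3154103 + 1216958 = -3^1*5^1*7^1*19^1*971^1= - 1937145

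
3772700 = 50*75454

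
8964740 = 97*92420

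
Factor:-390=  - 2^1 * 3^1*5^1*13^1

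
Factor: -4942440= - 2^3*3^2 * 5^1*13729^1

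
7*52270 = 365890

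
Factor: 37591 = 37591^1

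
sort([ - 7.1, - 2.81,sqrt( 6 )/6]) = [  -  7.1, - 2.81,  sqrt( 6 )/6]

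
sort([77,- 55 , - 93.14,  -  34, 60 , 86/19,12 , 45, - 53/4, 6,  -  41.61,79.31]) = [- 93.14, - 55,-41.61, - 34, - 53/4,  86/19, 6,12,45, 60, 77,  79.31]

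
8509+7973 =16482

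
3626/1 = 3626= 3626.00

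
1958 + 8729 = 10687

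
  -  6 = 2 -8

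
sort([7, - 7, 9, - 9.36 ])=[ -9.36, - 7,  7, 9]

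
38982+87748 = 126730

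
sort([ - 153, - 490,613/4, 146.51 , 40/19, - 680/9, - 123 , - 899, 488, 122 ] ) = [ - 899, - 490,-153,-123, - 680/9,40/19,122,146.51, 613/4,  488 ]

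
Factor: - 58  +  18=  - 40 = - 2^3*5^1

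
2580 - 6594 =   -  4014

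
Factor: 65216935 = 5^1*7^1*211^1 * 8831^1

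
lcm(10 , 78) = 390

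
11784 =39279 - 27495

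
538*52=27976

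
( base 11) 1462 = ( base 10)1883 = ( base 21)45e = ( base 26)2kb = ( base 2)11101011011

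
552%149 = 105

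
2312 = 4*578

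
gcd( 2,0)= 2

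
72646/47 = 72646/47 = 1545.66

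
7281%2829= 1623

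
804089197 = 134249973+669839224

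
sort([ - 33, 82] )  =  [ - 33, 82] 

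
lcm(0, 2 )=0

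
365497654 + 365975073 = 731472727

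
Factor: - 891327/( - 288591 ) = 297109/96197 = 17^1*  19^ ( - 1)*61^( - 1)*83^( - 1)*17477^1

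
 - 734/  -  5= 146  +  4/5 = 146.80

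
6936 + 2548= 9484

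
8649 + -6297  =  2352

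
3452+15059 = 18511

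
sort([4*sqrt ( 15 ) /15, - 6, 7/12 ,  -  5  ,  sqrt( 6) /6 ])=[ - 6 ,-5,sqrt (6 ) /6,7/12,4*sqrt( 15)/15]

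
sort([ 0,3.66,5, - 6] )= [  -  6, 0, 3.66,5 ]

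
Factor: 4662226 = 2^1*2331113^1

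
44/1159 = 44/1159 = 0.04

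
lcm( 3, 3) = 3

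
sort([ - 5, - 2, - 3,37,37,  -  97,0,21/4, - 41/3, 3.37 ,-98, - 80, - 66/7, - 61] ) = [- 98, - 97, - 80, - 61,-41/3 ,-66/7, - 5,-3,-2, 0,3.37, 21/4, 37, 37]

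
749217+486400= 1235617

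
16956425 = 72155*235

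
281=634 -353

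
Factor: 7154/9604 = 73/98  =  2^( - 1 )*7^( - 2 )*73^1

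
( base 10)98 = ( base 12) 82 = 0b1100010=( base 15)68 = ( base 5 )343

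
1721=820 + 901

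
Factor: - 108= - 2^2*3^3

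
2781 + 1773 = 4554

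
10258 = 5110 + 5148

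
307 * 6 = 1842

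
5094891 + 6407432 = 11502323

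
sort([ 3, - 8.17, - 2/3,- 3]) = [ - 8.17, - 3, - 2/3,3 ]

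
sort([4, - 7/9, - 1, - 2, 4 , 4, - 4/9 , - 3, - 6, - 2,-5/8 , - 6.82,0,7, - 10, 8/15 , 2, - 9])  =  [ - 10, - 9, - 6.82, - 6, - 3 ,-2, - 2, - 1,  -  7/9, - 5/8, - 4/9 , 0, 8/15, 2 , 4, 4, 4, 7 ] 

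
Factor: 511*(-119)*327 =-3^1*7^2*17^1*73^1*109^1 = - 19884543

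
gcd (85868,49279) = 1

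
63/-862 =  - 1 + 799/862 = - 0.07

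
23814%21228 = 2586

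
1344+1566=2910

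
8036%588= 392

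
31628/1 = 31628 = 31628.00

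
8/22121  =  8/22121 = 0.00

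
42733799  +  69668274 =112402073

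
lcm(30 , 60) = 60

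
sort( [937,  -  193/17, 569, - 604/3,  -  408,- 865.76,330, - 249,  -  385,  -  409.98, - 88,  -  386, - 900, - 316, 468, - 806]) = [  -  900,  -  865.76, - 806, - 409.98, - 408,-386,-385,-316,  -  249, -604/3,-88,  -  193/17  ,  330,468, 569, 937] 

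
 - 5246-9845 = - 15091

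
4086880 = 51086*80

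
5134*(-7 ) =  - 35938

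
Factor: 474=2^1*3^1 *79^1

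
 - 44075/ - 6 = 44075/6 =7345.83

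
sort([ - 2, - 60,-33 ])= [ - 60, - 33, -2] 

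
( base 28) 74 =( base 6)532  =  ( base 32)68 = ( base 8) 310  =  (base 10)200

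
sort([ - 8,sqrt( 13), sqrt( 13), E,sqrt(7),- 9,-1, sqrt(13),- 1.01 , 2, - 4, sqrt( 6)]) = [-9, - 8,-4, - 1.01, - 1,2,sqrt(6), sqrt( 7)  ,  E, sqrt(13), sqrt(13), sqrt (13) ]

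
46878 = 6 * 7813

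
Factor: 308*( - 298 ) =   -  91784 = - 2^3 *7^1 * 11^1*149^1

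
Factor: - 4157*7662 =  - 2^1*3^1*1277^1*4157^1   =  - 31850934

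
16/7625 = 16/7625 = 0.00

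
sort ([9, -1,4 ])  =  [ - 1, 4, 9]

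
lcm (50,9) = 450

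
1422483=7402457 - 5979974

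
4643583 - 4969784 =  - 326201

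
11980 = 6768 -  - 5212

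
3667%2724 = 943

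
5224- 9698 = - 4474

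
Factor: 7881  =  3^1*37^1*71^1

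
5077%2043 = 991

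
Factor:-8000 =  - 2^6*5^3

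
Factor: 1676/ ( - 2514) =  - 2/3= - 2^1*3^(-1 )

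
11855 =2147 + 9708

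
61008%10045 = 738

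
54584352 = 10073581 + 44510771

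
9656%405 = 341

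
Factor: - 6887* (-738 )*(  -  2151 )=- 10932685506 = -  2^1*3^4*41^1*71^1*97^1*239^1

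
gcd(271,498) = 1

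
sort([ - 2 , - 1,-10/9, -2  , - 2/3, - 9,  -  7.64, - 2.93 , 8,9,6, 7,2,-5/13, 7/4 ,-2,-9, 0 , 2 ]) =[ - 9 , - 9, - 7.64, - 2.93,  -  2, - 2,-2, - 10/9,-1, - 2/3, - 5/13,0, 7/4 , 2,2, 6, 7,8,9]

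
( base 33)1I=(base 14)39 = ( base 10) 51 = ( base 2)110011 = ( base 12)43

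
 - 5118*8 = -40944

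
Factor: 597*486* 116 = 2^3*3^6*29^1*199^1 = 33656472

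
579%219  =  141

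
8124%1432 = 964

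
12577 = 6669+5908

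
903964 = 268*3373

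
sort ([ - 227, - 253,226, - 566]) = [ - 566, - 253, - 227,226] 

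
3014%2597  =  417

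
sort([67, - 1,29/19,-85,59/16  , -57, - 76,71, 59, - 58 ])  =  [  -  85, - 76 ,  -  58, - 57, - 1,29/19, 59/16, 59, 67, 71 ] 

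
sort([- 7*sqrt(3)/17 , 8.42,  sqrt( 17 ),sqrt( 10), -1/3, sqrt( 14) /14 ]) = [ - 7*sqrt( 3) /17, - 1/3,sqrt(14 ) /14, sqrt(10 ), sqrt( 17),8.42] 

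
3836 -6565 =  -2729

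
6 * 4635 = 27810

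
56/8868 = 14/2217=   0.01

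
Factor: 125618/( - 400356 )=-2^( - 1 ) * 3^(- 3 )*11^ (- 1) * 107^1*337^(  -  1)  *  587^1 = -62809/200178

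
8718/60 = 145 + 3/10 = 145.30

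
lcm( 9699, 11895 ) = 630435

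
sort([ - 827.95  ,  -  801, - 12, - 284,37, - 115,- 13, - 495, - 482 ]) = [ - 827.95,  -  801, - 495, - 482, - 284,-115, - 13 , - 12, 37] 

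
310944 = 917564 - 606620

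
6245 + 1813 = 8058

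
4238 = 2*2119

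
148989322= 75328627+73660695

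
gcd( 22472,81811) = 1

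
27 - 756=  - 729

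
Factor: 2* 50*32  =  2^7*5^2 = 3200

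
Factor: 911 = 911^1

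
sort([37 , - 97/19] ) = [ - 97/19, 37 ] 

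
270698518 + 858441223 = 1129139741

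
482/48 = 241/24= 10.04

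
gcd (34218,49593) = 3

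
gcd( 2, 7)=1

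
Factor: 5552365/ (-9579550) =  -2^(- 1)*5^ (-1)*7^1*13^1*283^ ( -1 )*677^(-1) * 12203^1 =-1110473/1915910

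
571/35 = 571/35 = 16.31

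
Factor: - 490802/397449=  -  2^1*3^( - 2)*79^( - 1)*439^1 = -878/711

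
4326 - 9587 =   -  5261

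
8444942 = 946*8927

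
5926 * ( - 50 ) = -296300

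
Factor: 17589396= 2^2*3^1*11^1*133253^1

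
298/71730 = 149/35865 = 0.00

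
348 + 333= 681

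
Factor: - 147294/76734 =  - 167/87 = -  3^ (- 1 )*29^( - 1)*167^1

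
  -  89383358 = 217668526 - 307051884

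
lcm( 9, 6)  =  18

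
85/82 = 85/82 = 1.04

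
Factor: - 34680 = -2^3*3^1*5^1*17^2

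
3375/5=675 = 675.00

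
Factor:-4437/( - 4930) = 2^ ( - 1) * 3^2*5^( - 1)   =  9/10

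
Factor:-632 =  - 2^3*79^1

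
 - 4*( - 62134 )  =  248536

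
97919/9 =10879 + 8/9= 10879.89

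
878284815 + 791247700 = 1669532515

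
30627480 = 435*70408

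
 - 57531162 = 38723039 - 96254201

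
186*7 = 1302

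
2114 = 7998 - 5884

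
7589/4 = 7589/4 = 1897.25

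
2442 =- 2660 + 5102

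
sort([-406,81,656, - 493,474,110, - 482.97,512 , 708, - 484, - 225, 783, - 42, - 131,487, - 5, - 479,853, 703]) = [ - 493, - 484, -482.97, - 479, - 406, - 225, - 131,-42, - 5,81,  110,474 , 487,512,656,703,708,783, 853]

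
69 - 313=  - 244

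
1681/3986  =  1681/3986  =  0.42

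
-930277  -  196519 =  - 1126796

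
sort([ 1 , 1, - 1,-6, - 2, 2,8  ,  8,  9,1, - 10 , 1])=[ - 10, - 6, - 2, - 1,1, 1,  1,  1,  2, 8,8,9] 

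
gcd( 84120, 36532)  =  4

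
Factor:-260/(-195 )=4/3 = 2^2*3^(-1 ) 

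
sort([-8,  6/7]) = [ - 8, 6/7]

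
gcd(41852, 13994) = 2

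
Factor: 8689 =8689^1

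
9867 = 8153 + 1714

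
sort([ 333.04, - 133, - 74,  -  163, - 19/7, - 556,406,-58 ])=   [ -556, - 163,-133, - 74, - 58, - 19/7,333.04,406 ] 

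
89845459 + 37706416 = 127551875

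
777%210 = 147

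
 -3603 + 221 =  - 3382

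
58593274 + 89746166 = 148339440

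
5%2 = 1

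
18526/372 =9263/186= 49.80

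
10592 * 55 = 582560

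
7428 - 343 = 7085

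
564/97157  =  564/97157 = 0.01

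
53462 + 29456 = 82918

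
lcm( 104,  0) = 0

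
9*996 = 8964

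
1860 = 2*930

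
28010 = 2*14005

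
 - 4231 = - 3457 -774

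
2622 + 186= 2808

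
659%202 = 53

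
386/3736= 193/1868 = 0.10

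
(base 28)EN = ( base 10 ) 415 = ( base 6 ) 1531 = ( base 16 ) 19F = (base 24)h7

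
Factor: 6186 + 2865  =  9051 =3^1*7^1 * 431^1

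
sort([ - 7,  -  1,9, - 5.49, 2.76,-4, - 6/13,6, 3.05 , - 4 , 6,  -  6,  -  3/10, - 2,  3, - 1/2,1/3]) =[ - 7, - 6, - 5.49 ,-4, - 4, - 2, - 1, - 1/2 ,  -  6/13, - 3/10,1/3,2.76,3, 3.05, 6,6,9]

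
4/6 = 2/3 = 0.67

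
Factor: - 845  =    -  5^1*13^2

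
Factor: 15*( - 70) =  - 1050  =  - 2^1 * 3^1*5^2*7^1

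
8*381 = 3048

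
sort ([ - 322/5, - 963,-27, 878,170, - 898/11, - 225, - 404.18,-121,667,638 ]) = [ - 963, - 404.18, - 225, - 121, - 898/11,  -  322/5, - 27,170,  638, 667, 878 ]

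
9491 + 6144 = 15635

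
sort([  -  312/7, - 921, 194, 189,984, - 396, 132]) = [ - 921, - 396, - 312/7, 132,  189 , 194,984]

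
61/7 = 61/7= 8.71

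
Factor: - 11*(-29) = 319 =11^1*29^1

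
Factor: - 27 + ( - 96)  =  -3^1*41^1 = -123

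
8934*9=80406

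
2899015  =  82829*35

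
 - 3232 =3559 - 6791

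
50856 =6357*8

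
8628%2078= 316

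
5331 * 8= 42648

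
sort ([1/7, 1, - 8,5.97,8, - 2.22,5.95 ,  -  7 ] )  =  [-8, - 7,-2.22,  1/7,1, 5.95,5.97,8 ] 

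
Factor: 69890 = 2^1 * 5^1*29^1*241^1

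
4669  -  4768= -99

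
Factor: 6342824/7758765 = 2^3*3^ (  -  2)*5^ ( - 1 )*7^(  -  1 )*73^1*10861^1*24631^( - 1)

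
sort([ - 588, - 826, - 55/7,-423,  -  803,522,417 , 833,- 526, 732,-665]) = [ - 826,  -  803,-665 ,  -  588, - 526, - 423, - 55/7, 417,  522, 732 , 833]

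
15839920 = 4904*3230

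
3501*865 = 3028365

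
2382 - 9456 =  - 7074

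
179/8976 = 179/8976 = 0.02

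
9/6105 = 3/2035 = 0.00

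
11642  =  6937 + 4705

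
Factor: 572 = 2^2*  11^1 * 13^1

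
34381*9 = 309429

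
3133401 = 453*6917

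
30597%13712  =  3173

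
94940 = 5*18988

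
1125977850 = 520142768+605835082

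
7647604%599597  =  452440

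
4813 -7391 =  -2578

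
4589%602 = 375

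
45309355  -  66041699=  - 20732344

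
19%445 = 19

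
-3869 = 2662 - 6531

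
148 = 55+93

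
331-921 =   -  590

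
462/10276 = 33/734 = 0.04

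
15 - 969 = -954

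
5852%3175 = 2677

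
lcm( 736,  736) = 736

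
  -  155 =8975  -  9130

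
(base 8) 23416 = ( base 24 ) H8E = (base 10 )9998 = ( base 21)11e2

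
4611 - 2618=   1993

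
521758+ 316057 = 837815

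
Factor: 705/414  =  2^ ( - 1)*3^(-1)*5^1*23^(-1)* 47^1 =235/138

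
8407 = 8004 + 403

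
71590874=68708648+2882226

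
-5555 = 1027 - 6582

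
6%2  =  0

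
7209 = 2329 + 4880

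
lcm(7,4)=28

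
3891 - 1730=2161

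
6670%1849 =1123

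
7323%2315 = 378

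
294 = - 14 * (-21 )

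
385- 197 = 188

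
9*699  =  6291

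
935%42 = 11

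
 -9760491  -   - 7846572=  - 1913919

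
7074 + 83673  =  90747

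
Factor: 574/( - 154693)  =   - 2/539= - 2^1  *7^( - 2 )*11^(-1 )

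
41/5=41/5  =  8.20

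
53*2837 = 150361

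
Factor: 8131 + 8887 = 2^1*67^1 *127^1 = 17018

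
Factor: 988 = 2^2*13^1*19^1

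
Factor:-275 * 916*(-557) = 2^2 *5^2*11^1*229^1*557^1= 140308300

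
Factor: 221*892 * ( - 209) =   -  41200588=- 2^2 * 11^1 * 13^1*17^1*19^1*223^1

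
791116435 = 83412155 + 707704280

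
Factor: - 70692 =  - 2^2*3^1 * 43^1*137^1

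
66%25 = 16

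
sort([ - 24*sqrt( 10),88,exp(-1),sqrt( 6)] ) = [ - 24 * sqrt (10), exp(  -  1 ), sqrt(6),  88 ] 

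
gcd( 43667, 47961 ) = 1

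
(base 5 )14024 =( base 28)1cj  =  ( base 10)1139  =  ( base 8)2163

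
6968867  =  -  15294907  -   - 22263774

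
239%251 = 239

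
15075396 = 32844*459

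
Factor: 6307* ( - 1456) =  - 9182992 = - 2^4 * 7^2*13^1*17^1*53^1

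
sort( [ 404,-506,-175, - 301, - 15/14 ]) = [ -506,-301, - 175, - 15/14, 404 ] 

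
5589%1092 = 129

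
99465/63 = 1578+17/21= 1578.81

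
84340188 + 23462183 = 107802371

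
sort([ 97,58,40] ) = [ 40,58,97 ]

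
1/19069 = 1/19069 = 0.00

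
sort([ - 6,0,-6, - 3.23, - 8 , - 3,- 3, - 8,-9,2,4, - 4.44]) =[ - 9,-8, - 8, - 6, - 6,-4.44,  -  3.23,- 3,  -  3, 0,2, 4] 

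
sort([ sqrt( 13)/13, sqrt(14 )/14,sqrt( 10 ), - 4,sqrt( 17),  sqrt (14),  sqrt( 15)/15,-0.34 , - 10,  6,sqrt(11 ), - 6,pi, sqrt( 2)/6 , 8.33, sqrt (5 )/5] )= [ - 10, - 6,-4, - 0.34,sqrt (2 ) /6,sqrt( 15 ) /15,sqrt (14 )/14, sqrt( 13)/13,  sqrt( 5)/5, pi,sqrt( 10),sqrt( 11 ),sqrt(14),sqrt(17), 6, 8.33 ]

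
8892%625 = 142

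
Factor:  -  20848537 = -757^1*27541^1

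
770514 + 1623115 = 2393629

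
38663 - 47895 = - 9232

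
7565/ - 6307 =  - 445/371 = - 1.20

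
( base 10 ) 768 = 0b1100000000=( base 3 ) 1001110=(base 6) 3320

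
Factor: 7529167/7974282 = 2^(- 1 )*3^ ( - 1 ) *37^1*59^1*107^( - 1 )*3449^1* 12421^( -1 )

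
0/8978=0 = 0.00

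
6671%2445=1781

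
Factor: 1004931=3^2*111659^1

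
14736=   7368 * 2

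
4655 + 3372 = 8027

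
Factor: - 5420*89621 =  - 2^2*5^1*7^2*31^1*59^1 * 271^1=- 485745820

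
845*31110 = 26287950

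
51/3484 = 51/3484 = 0.01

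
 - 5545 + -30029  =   - 35574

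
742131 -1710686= - 968555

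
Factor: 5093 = 11^1*463^1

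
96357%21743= 9385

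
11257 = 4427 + 6830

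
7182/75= 2394/25 = 95.76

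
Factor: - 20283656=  - 2^3*2535457^1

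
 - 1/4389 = - 1/4389 = -0.00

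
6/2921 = 6/2921 = 0.00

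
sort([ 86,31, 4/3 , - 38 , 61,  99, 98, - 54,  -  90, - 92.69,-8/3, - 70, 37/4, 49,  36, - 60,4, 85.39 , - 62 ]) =[ - 92.69, - 90,-70,-62 , - 60, - 54, - 38, - 8/3, 4/3, 4 , 37/4, 31, 36, 49, 61, 85.39, 86, 98,99]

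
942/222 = 4+9/37 = 4.24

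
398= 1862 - 1464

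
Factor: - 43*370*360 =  - 2^4*3^2 * 5^2*37^1*43^1 = -5727600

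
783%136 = 103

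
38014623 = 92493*411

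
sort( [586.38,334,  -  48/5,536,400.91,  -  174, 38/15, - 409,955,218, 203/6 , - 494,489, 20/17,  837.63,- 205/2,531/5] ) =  [ - 494,  -  409, - 174,- 205/2, - 48/5,20/17,38/15,203/6,  531/5,218,334,  400.91,489,536,586.38, 837.63,955]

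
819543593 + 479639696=1299183289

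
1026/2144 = 513/1072 = 0.48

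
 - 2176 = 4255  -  6431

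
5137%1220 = 257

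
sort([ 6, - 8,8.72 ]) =[ - 8, 6, 8.72]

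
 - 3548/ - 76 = 46+13/19 = 46.68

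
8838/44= 4419/22 = 200.86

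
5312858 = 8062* 659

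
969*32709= 31695021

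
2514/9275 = 2514/9275=0.27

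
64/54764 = 16/13691 = 0.00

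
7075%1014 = 991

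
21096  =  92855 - 71759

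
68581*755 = 51778655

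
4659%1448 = 315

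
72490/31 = 72490/31 = 2338.39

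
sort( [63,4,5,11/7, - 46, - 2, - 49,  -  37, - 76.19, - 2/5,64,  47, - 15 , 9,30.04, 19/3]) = [ - 76.19, - 49,-46 , - 37, - 15, - 2, - 2/5,11/7,4,5 , 19/3,9,30.04,47, 63,64] 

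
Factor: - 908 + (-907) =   -  3^1*5^1*11^2 = -  1815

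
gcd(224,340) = 4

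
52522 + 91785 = 144307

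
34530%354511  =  34530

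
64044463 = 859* 74557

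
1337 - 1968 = -631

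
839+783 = 1622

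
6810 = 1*6810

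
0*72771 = 0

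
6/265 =6/265 =0.02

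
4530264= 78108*58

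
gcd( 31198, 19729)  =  1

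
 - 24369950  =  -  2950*8261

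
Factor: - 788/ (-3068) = 13^(-1)*59^( - 1 )*197^1 =197/767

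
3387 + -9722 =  - 6335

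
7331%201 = 95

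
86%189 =86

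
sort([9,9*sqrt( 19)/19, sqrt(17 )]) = [9*sqrt(19) /19, sqrt(17), 9]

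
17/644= 17/644 = 0.03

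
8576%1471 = 1221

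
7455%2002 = 1449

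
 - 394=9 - 403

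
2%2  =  0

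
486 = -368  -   - 854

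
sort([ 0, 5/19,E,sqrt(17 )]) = [ 0, 5/19,E,sqrt( 17 ) ]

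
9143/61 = 149 + 54/61  =  149.89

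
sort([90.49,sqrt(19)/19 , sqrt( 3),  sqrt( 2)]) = [sqrt (19)/19, sqrt ( 2), sqrt( 3 ),90.49]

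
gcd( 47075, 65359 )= 7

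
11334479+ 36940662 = 48275141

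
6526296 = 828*7882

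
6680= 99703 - 93023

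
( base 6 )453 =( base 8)261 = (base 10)177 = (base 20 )8H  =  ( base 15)bc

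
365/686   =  365/686= 0.53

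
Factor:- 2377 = -2377^1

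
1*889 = 889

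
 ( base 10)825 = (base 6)3453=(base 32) pp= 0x339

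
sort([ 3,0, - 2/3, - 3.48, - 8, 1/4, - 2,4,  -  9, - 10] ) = [ - 10, - 9, - 8, - 3.48 , - 2, - 2/3,0, 1/4,3 , 4]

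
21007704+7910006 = 28917710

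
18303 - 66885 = - 48582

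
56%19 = 18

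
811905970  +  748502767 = 1560408737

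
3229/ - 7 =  - 3229/7= - 461.29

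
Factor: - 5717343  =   - 3^1*1905781^1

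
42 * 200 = 8400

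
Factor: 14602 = 2^1*7^2*149^1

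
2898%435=288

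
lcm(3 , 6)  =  6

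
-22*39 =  - 858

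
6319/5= 1263 + 4/5   =  1263.80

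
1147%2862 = 1147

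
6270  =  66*95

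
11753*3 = 35259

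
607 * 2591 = 1572737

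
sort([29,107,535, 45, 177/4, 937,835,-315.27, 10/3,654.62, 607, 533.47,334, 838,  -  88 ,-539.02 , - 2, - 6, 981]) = [- 539.02,-315.27, - 88,-6, -2, 10/3, 29,177/4, 45, 107 , 334,533.47,535, 607,  654.62,  835 , 838, 937, 981 ]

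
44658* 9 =401922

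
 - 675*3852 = - 2600100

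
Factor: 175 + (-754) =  - 579 =- 3^1*193^1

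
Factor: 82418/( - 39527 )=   -  98/47= - 2^1*7^2*47^( - 1 ) 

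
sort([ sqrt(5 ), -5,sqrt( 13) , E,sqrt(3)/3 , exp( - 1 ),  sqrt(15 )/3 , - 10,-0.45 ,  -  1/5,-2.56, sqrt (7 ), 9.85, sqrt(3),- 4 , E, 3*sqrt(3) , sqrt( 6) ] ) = [ - 10, - 5, - 4,  -  2.56 , - 0.45, - 1/5, exp( - 1),sqrt(3)/3, sqrt(15 ) /3, sqrt( 3), sqrt(5),sqrt (6),sqrt(7),E, E, sqrt (13), 3 * sqrt( 3) , 9.85]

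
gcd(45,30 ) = 15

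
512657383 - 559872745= - 47215362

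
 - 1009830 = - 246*4105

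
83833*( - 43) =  - 3604819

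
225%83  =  59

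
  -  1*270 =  - 270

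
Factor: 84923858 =2^1*397^1*106957^1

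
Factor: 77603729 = 7^1*11086247^1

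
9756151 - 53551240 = -43795089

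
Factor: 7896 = 2^3*  3^1*7^1*47^1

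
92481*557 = 51511917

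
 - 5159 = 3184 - 8343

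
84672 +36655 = 121327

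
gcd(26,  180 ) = 2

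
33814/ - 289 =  - 118 + 288/289= - 117.00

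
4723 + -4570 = 153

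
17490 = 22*795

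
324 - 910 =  - 586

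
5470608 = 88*62166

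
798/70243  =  42/3697 = 0.01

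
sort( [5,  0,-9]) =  [ - 9,0, 5] 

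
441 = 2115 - 1674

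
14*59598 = 834372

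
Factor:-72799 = - 43^1*1693^1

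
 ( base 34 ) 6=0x6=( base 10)6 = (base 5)11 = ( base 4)12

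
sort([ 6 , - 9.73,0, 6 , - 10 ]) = [ - 10, - 9.73,  0, 6,6]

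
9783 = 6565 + 3218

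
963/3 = 321 = 321.00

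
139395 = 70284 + 69111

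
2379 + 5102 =7481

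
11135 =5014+6121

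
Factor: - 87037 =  - 87037^1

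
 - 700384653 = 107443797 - 807828450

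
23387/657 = 35+ 392/657 = 35.60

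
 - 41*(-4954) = 203114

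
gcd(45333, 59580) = 9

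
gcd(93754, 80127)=1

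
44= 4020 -3976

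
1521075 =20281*75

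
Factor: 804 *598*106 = 2^4*3^1* 13^1 * 23^1*53^1*67^1=50963952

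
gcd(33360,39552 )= 48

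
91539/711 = 10171/79 = 128.75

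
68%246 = 68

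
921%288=57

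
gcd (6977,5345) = 1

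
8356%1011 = 268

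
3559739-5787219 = - 2227480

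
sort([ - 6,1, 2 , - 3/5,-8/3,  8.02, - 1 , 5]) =[ - 6,-8/3 ,-1, - 3/5 , 1 , 2  ,  5, 8.02]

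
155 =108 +47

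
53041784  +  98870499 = 151912283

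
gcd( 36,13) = 1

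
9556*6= 57336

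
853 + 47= 900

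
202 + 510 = 712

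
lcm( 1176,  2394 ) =67032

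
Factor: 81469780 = 2^2*5^1*7^1*17^1*34231^1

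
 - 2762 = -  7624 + 4862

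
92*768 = 70656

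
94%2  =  0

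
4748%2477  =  2271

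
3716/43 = 86  +  18/43 = 86.42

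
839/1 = 839 = 839.00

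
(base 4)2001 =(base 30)49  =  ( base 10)129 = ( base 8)201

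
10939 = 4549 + 6390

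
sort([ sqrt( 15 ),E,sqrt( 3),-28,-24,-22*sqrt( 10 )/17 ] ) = [-28, - 24, -22*sqrt (10 ) /17,sqrt( 3), E , sqrt( 15 )]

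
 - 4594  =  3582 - 8176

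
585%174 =63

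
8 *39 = 312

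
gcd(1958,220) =22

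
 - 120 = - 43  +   - 77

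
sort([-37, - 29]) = [  -  37, - 29]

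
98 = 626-528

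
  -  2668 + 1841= -827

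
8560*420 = 3595200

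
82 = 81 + 1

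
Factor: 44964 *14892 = 2^4*3^3*17^1*73^1* 1249^1 = 669603888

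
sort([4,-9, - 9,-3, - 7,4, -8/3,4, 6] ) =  [ - 9,  -  9, - 7, - 3,  -  8/3, 4 , 4,4,6 ]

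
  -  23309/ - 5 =23309/5  =  4661.80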